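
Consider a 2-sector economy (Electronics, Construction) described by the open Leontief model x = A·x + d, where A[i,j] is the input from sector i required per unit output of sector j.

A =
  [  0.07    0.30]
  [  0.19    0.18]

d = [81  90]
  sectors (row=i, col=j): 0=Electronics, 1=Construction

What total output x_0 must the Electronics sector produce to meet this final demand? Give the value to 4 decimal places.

132.3980

Form M = I − A:
  [  0.93   -0.30]
  [ -0.19    0.82]
Leontief inverse L = M⁻¹:
  [  1.1621    0.4252]
  [  0.2693    1.3180]
Total output x = L · d:
  x_0 = 1.1621·81 + 0.4252·90 = 132.3980
  x_1 = 0.2693·81 + 1.3180·90 = 140.4337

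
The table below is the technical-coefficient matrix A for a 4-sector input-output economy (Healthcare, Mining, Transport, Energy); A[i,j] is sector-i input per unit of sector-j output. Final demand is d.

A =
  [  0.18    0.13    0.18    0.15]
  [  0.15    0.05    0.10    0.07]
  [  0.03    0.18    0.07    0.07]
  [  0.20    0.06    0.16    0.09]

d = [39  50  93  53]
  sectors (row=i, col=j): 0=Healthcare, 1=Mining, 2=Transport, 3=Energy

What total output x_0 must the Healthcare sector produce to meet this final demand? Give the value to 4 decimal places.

Form M = I − A:
  [  0.82   -0.13   -0.18   -0.15]
  [ -0.15    0.95   -0.10   -0.07]
  [ -0.03   -0.18    0.93   -0.07]
  [ -0.20   -0.06   -0.16    0.91]
Leontief inverse L = M⁻¹:
  [  1.3455    0.2645    0.3349    0.2679]
  [  0.2492    1.1327    0.1947    0.1432]
  [  0.1167    0.2409    1.1454    0.1259]
  [  0.3327    0.1752    0.2878    1.1894]
Total output x = L · d:
  x_0 = 1.3455·39 + 0.2645·50 + 0.3349·93 + 0.2679·53 = 111.0481
  x_1 = 0.2492·39 + 1.1327·50 + 0.1947·93 + 0.1432·53 = 92.0465
  x_2 = 0.1167·39 + 0.2409·50 + 1.1454·93 + 0.1259·53 = 129.7929
  x_3 = 0.3327·39 + 0.1752·50 + 0.2878·93 + 1.1894·53 = 111.5377

111.0481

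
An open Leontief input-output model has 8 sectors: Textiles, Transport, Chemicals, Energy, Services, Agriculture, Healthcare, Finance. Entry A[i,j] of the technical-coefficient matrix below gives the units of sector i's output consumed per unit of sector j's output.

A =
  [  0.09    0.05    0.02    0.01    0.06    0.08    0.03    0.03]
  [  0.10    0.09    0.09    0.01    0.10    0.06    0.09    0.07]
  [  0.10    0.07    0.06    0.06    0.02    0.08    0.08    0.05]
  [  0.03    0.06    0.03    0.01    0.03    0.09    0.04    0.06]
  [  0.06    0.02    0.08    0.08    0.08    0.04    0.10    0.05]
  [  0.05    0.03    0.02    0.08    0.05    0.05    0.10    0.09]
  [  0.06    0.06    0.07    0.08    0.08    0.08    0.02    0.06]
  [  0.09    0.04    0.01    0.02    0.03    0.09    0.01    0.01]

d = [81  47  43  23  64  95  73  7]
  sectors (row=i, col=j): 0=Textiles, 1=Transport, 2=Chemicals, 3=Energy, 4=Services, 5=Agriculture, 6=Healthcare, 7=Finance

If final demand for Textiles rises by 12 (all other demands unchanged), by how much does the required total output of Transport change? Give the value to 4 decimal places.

2.2353

Form M = I − A:
  [  0.91   -0.05   -0.02   -0.01   -0.06   -0.08   -0.03   -0.03]
  [ -0.10    0.91   -0.09   -0.01   -0.10   -0.06   -0.09   -0.07]
  [ -0.10   -0.07    0.94   -0.06   -0.02   -0.08   -0.08   -0.05]
  [ -0.03   -0.06   -0.03    0.99   -0.03   -0.09   -0.04   -0.06]
  [ -0.06   -0.02   -0.08   -0.08    0.92   -0.04   -0.10   -0.05]
  [ -0.05   -0.03   -0.02   -0.08   -0.05    0.95   -0.10   -0.09]
  [ -0.06   -0.06   -0.07   -0.08   -0.08   -0.08    0.98   -0.06]
  [ -0.09   -0.04   -0.01   -0.02   -0.03   -0.09   -0.01    0.99]
Leontief inverse L = M⁻¹:
  [  1.1399    0.0833    0.0509    0.0410    0.1011    0.1261    0.0722    0.0664]
  [  0.1863    1.1489    0.1464    0.0626    0.1678    0.1391    0.1583    0.1288]
  [  0.1696    0.1206    1.1027    0.1006    0.0744    0.1483    0.1341    0.1008]
  [  0.0776    0.0928    0.0593    1.0401    0.0677    0.1345    0.0798    0.0954]
  [  0.1254    0.0674    0.1240    0.1238    1.1315    0.1068    0.1526    0.0984]
  [  0.1082    0.0722    0.0570    0.1172    0.0972    1.1110    0.1440    0.1330]
  [  0.1266    0.1071    0.1125    0.1208    0.1314    0.1450    1.0776    0.1095]
  [  0.1293    0.0668    0.0330    0.0439    0.0625    0.1270    0.0445    1.0405]
Total output x = L · d:
  x_0 = 1.1399·81 + 0.0833·47 + 0.0509·43 + 0.0410·23 + 0.1011·64 + 0.1261·95 + 0.0722·73 + 0.0664·7 = 123.5695
  x_1 = 0.1863·81 + 1.1489·47 + 0.1464·43 + 0.0626·23 + 0.1678·64 + 0.1391·95 + 0.1583·73 + 0.1288·7 = 113.2311
  x_2 = 0.1696·81 + 0.1206·47 + 1.1027·43 + 0.1006·23 + 0.0744·64 + 0.1483·95 + 0.1341·73 + 0.1008·7 = 98.4889
  x_3 = 0.0776·81 + 0.0928·47 + 0.0593·43 + 1.0401·23 + 0.0677·64 + 0.1345·95 + 0.0798·73 + 0.0954·7 = 60.7254
  x_4 = 0.1254·81 + 0.0674·47 + 0.1240·43 + 0.1238·23 + 1.1315·64 + 0.1068·95 + 0.1526·73 + 0.0984·7 = 115.8923
  x_5 = 0.1082·81 + 0.0722·47 + 0.0570·43 + 0.1172·23 + 0.0972·64 + 1.1110·95 + 0.1440·73 + 0.1330·7 = 140.5137
  x_6 = 0.1266·81 + 0.1071·47 + 0.1125·43 + 0.1208·23 + 0.1314·64 + 0.1450·95 + 1.0776·73 + 0.1095·7 = 124.5219
  x_7 = 0.1293·81 + 0.0668·47 + 0.0330·43 + 0.0439·23 + 0.0625·64 + 0.1270·95 + 0.0445·73 + 1.0405·7 = 42.6446
Δx_1 = L[1,0] · Δd_0 = 0.1863 · 12 = 2.2353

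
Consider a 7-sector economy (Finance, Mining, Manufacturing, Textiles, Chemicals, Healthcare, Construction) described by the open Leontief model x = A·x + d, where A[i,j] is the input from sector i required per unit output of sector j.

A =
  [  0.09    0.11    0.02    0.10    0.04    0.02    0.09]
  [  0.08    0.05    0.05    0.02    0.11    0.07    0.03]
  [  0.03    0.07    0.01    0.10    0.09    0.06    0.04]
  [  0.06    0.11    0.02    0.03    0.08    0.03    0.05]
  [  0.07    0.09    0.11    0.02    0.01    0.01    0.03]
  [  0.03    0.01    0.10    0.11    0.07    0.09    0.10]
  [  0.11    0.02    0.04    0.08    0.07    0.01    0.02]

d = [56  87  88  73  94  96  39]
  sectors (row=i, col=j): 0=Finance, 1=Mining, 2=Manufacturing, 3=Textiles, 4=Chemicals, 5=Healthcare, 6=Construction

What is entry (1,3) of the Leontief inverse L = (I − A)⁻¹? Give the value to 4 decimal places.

Form M = I − A:
  [  0.91   -0.11   -0.02   -0.10   -0.04   -0.02   -0.09]
  [ -0.08    0.95   -0.05   -0.02   -0.11   -0.07   -0.03]
  [ -0.03   -0.07    0.99   -0.10   -0.09   -0.06   -0.04]
  [ -0.06   -0.11   -0.02    0.97   -0.08   -0.03   -0.05]
  [ -0.07   -0.09   -0.11   -0.02    0.99   -0.01   -0.03]
  [ -0.03   -0.01   -0.10   -0.11   -0.07    0.91   -0.10]
  [ -0.11   -0.02   -0.04   -0.08   -0.07   -0.01    0.98]
Leontief inverse L = M⁻¹:
  [  1.1493    0.1661    0.0551    0.1457    0.0942    0.0489    0.1282]
  [  0.1267    1.0982    0.0888    0.0646    0.1521    0.0976    0.0668]
  [  0.0758    0.1168    1.0468    0.1367    0.1335    0.0865    0.0731]
  [  0.1065    0.1536    0.0538    1.0660    0.1220    0.0551    0.0804]
  [  0.1088    0.1304    0.1328    0.0581    1.0524    0.0353    0.0582]
  [  0.0856    0.0665    0.1418    0.1666    0.1267    1.1237    0.1427]
  [  0.1520    0.0684    0.0661    0.1161    0.1055    0.0295    1.0513]
Total output x = L · d:
  x_0 = 1.1493·56 + 0.1661·87 + 0.0551·88 + 0.1457·73 + 0.0942·94 + 0.0489·96 + 0.1282·39 = 112.8499
  x_1 = 0.1267·56 + 1.0982·87 + 0.0888·88 + 0.0646·73 + 0.1521·94 + 0.0976·96 + 0.0668·39 = 141.4353
  x_2 = 0.0758·56 + 0.1168·87 + 1.0468·88 + 0.1367·73 + 0.1335·94 + 0.0865·96 + 0.0731·39 = 140.2144
  x_3 = 0.1065·56 + 0.1536·87 + 0.0538·88 + 1.0660·73 + 0.1220·94 + 0.0551·96 + 0.0804·39 = 121.7643
  x_4 = 0.1088·56 + 0.1304·87 + 0.1328·88 + 0.0581·73 + 1.0524·94 + 0.0353·96 + 0.0582·39 = 137.9479
  x_5 = 0.0856·56 + 0.0665·87 + 0.1418·88 + 0.1666·73 + 0.1267·94 + 1.1237·96 + 0.1427·39 = 160.5738
  x_6 = 0.1520·56 + 0.0684·87 + 0.0661·88 + 0.1161·73 + 0.1055·94 + 0.0295·96 + 1.0513·39 = 82.5041

L[1,3] = 0.0646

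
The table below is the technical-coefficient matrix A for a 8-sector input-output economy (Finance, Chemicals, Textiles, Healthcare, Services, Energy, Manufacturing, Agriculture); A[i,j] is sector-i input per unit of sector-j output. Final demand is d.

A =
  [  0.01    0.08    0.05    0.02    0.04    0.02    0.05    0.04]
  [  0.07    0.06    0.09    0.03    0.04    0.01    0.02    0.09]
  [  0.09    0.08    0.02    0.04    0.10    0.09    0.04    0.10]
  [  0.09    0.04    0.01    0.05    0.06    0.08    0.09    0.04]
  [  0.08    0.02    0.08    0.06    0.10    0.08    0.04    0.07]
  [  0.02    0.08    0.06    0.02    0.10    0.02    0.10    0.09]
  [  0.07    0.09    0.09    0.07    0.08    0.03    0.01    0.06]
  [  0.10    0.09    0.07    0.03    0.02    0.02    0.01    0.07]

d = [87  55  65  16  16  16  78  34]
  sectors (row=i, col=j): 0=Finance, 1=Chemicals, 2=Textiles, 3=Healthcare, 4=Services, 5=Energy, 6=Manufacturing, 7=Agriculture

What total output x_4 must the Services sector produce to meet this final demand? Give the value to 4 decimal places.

Form M = I − A:
  [  0.99   -0.08   -0.05   -0.02   -0.04   -0.02   -0.05   -0.04]
  [ -0.07    0.94   -0.09   -0.03   -0.04   -0.01   -0.02   -0.09]
  [ -0.09   -0.08    0.98   -0.04   -0.10   -0.09   -0.04   -0.10]
  [ -0.09   -0.04   -0.01    0.95   -0.06   -0.08   -0.09   -0.04]
  [ -0.08   -0.02   -0.08   -0.06    0.90   -0.08   -0.04   -0.07]
  [ -0.02   -0.08   -0.06   -0.02   -0.10    0.98   -0.10   -0.09]
  [ -0.07   -0.09   -0.09   -0.07   -0.08   -0.03    0.99   -0.06]
  [ -0.10   -0.09   -0.07   -0.03   -0.02   -0.02   -0.01    0.93]
Leontief inverse L = M⁻¹:
  [  1.0508    0.1188    0.0865    0.0432    0.0776    0.0443    0.0713    0.0826]
  [  0.1216    1.1117    0.1331    0.0577    0.0856    0.0422    0.0484    0.1433]
  [  0.1552    0.1477    1.0840    0.0783    0.1648    0.1301    0.0833    0.1713]
  [  0.1414    0.0970    0.0621    1.0834    0.1158    0.1133    0.1272    0.0966]
  [  0.1443    0.0850    0.1368    0.0985    1.1676    0.1252    0.0847    0.1388]
  [  0.0856    0.1411    0.1192    0.0584    0.1602    1.0596    0.1324    0.1558]
  [  0.1327    0.1494    0.1427    0.1051    0.1394    0.0720    1.0493    0.1252]
  [  0.1474    0.1411    0.1128    0.0556    0.0628    0.0485    0.0387    1.1217]
Total output x = L · d:
  x_0 = 1.0508·87 + 0.1188·55 + 0.0865·65 + 0.0432·16 + 0.0776·16 + 0.0443·16 + 0.0713·78 + 0.0826·34 = 114.5904
  x_1 = 0.1216·87 + 1.1117·55 + 0.1331·65 + 0.0577·16 + 0.0856·16 + 0.0422·16 + 0.0484·78 + 0.1433·34 = 91.9908
  x_2 = 0.1552·87 + 0.1477·55 + 1.0840·65 + 0.0783·16 + 0.1648·16 + 0.1301·16 + 0.0833·78 + 0.1713·34 = 110.3804
  x_3 = 0.1414·87 + 0.0970·55 + 0.0621·65 + 1.0834·16 + 0.1158·16 + 0.1133·16 + 0.1272·78 + 0.0966·34 = 55.8827
  x_4 = 0.1443·87 + 0.0850·55 + 0.1368·65 + 0.0985·16 + 1.1676·16 + 0.1252·16 + 0.0847·78 + 0.1388·34 = 59.7132
  x_5 = 0.0856·87 + 0.1411·55 + 0.1192·65 + 0.0584·16 + 0.1602·16 + 1.0596·16 + 0.1324·78 + 0.1558·34 = 59.0199
  x_6 = 0.1327·87 + 0.1494·55 + 0.1427·65 + 0.1051·16 + 0.1394·16 + 0.0720·16 + 1.0493·78 + 0.1252·34 = 120.2006
  x_7 = 0.1474·87 + 0.1411·55 + 0.1128·65 + 0.0556·16 + 0.0628·16 + 0.0485·16 + 0.0387·78 + 1.1217·34 = 71.7398

59.7132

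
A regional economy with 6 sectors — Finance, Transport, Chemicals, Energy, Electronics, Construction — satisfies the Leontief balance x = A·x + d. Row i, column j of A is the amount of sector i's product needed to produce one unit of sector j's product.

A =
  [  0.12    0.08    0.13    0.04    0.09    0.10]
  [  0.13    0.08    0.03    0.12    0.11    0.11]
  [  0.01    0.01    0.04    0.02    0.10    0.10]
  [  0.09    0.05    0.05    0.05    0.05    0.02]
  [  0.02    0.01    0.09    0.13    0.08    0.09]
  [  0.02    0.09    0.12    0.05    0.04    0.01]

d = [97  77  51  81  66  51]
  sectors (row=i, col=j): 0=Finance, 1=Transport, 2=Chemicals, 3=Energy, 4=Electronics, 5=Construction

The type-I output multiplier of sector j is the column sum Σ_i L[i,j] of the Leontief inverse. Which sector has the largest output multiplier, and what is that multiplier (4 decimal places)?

Form M = I − A:
  [  0.88   -0.08   -0.13   -0.04   -0.09   -0.10]
  [ -0.13    0.92   -0.03   -0.12   -0.11   -0.11]
  [ -0.01   -0.01    0.96   -0.02   -0.10   -0.10]
  [ -0.09   -0.05   -0.05    0.95   -0.05   -0.02]
  [ -0.02   -0.01   -0.09   -0.13    0.92   -0.09]
  [ -0.02   -0.09   -0.12   -0.05   -0.04    0.99]
Leontief inverse L = M⁻¹:
  [  1.1757    0.1285    0.2054    0.1017    0.1657    0.1709]
  [  0.1965    1.1349    0.1115    0.1887    0.1850    0.1778]
  [  0.0281    0.0310    1.0776    0.0526    0.1320    0.1282]
  [  0.1272    0.0781    0.0926    1.0858    0.0935    0.0613]
  [  0.0537    0.0405    0.1394    0.1714    1.1272    0.1299]
  [  0.0536    0.1151    0.1552    0.0873    0.0864    1.0536]
Total output x = L · d:
  x_0 = 1.1757·97 + 0.1285·77 + 0.2054·51 + 0.1017·81 + 0.1657·66 + 0.1709·51 = 162.3100
  x_1 = 0.1965·97 + 1.1349·77 + 0.1115·51 + 0.1887·81 + 0.1850·66 + 0.1778·51 = 148.6923
  x_2 = 0.0281·97 + 0.0310·77 + 1.0776·51 + 0.0526·81 + 0.1320·66 + 0.1282·51 = 79.5819
  x_3 = 0.1272·97 + 0.0781·77 + 0.0926·51 + 1.0858·81 + 0.0935·66 + 0.0613·51 = 120.3241
  x_4 = 0.0537·97 + 0.0405·77 + 0.1394·51 + 0.1714·81 + 1.1272·66 + 0.1299·51 = 110.3282
  x_5 = 0.0536·97 + 0.1151·77 + 0.1552·51 + 0.0873·81 + 0.0864·66 + 1.0536·51 = 88.4926
Output multipliers (column sums of L):
  Finance: 1.6347
  Transport: 1.5281
  Chemicals: 1.7817
  Energy: 1.6875
  Electronics: 1.7898
  Construction: 1.7218

Electronics (1.7898)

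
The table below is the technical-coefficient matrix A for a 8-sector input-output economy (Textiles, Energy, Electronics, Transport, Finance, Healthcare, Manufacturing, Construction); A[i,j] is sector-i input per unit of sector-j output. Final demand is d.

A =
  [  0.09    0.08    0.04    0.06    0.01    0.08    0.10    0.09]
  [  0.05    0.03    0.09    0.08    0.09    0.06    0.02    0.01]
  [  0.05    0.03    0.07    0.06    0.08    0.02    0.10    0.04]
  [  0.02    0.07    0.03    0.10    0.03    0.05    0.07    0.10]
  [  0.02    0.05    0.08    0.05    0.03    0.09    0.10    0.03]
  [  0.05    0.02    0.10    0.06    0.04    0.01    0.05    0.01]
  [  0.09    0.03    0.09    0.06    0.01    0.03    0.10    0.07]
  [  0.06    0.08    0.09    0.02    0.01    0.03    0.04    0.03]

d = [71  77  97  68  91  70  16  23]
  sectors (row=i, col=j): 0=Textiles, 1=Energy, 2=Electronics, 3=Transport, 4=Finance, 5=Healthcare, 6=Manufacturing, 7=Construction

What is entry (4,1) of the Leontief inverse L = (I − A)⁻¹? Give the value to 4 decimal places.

Form M = I − A:
  [  0.91   -0.08   -0.04   -0.06   -0.01   -0.08   -0.10   -0.09]
  [ -0.05    0.97   -0.09   -0.08   -0.09   -0.06   -0.02   -0.01]
  [ -0.05   -0.03    0.93   -0.06   -0.08   -0.02   -0.10   -0.04]
  [ -0.02   -0.07   -0.03    0.90   -0.03   -0.05   -0.07   -0.10]
  [ -0.02   -0.05   -0.08   -0.05    0.97   -0.09   -0.10   -0.03]
  [ -0.05   -0.02   -0.10   -0.06   -0.04    0.99   -0.05   -0.01]
  [ -0.09   -0.03   -0.09   -0.06   -0.01   -0.03    0.90   -0.07]
  [ -0.06   -0.08   -0.09   -0.02   -0.01   -0.03   -0.04    0.97]
Leontief inverse L = M⁻¹:
  [  1.1486    0.1286    0.1128    0.1207    0.0451    0.1225    0.1704    0.1399]
  [  0.0886    1.0669    0.1446    0.1300    0.1212    0.0963    0.0807    0.0491]
  [  0.0957    0.0696    1.1294    0.1106    0.1090    0.0578    0.1653    0.0835]
  [  0.0644    0.1118    0.0912    1.1521    0.0605    0.0857    0.1272    0.1416]
  [  0.0650    0.0848    0.1408    0.1006    1.0616    0.1218    0.1604    0.0687]
  [  0.0842    0.0501    0.1430    0.1001    0.0647    1.0382    0.1010    0.0445]
  [  0.1428    0.0740    0.1522    0.1135    0.0404    0.0675    1.1679    0.1182]
  [  0.0977    0.1102    0.1377    0.0610    0.0387    0.0588    0.0881    1.0613]
Total output x = L · d:
  x_0 = 1.1486·71 + 0.1286·77 + 0.1128·97 + 0.1207·68 + 0.0451·91 + 0.1225·70 + 0.1704·16 + 0.1399·23 = 129.2232
  x_1 = 0.0886·71 + 1.0669·77 + 0.1446·97 + 0.1300·68 + 0.1212·91 + 0.0963·70 + 0.0807·16 + 0.0491·23 = 131.4891
  x_2 = 0.0957·71 + 0.0696·77 + 1.1294·97 + 0.1106·68 + 0.1090·91 + 0.0578·70 + 0.1653·16 + 0.0835·23 = 147.7544
  x_3 = 0.0644·71 + 0.1118·77 + 0.0912·97 + 1.1521·68 + 0.0605·91 + 0.0857·70 + 0.1272·16 + 0.1416·23 = 117.1586
  x_4 = 0.0650·71 + 0.0848·77 + 0.1408·97 + 0.1006·68 + 1.0616·91 + 0.1218·70 + 0.1604·16 + 0.0687·23 = 140.9237
  x_5 = 0.0842·71 + 0.0501·77 + 0.1430·97 + 0.1001·68 + 0.0647·91 + 1.0382·70 + 0.1010·16 + 0.0445·23 = 111.7201
  x_6 = 0.1428·71 + 0.0740·77 + 0.1522·97 + 0.1135·68 + 0.0404·91 + 0.0675·70 + 1.1679·16 + 0.1182·23 = 68.1227
  x_7 = 0.0977·71 + 0.1102·77 + 0.1377·97 + 0.0610·68 + 0.0387·91 + 0.0588·70 + 0.0881·16 + 1.0613·23 = 66.3911

L[4,1] = 0.0848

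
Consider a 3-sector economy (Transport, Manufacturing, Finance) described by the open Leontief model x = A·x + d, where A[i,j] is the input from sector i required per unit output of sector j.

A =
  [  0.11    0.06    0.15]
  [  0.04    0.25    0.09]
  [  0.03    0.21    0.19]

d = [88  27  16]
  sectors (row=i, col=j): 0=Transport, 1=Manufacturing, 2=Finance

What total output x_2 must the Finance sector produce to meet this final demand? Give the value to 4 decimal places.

Form M = I − A:
  [  0.89   -0.06   -0.15]
  [ -0.04    0.75   -0.09]
  [ -0.03   -0.21    0.81]
Leontief inverse L = M⁻¹:
  [  1.1382    0.1549    0.2280]
  [  0.0679    1.3854    0.1665]
  [  0.0598    0.3649    1.2862]
Total output x = L · d:
  x_0 = 1.1382·88 + 0.1549·27 + 0.2280·16 = 107.9955
  x_1 = 0.0679·88 + 1.3854·27 + 0.1665·16 = 46.0425
  x_2 = 0.0598·88 + 0.3649·27 + 1.2862·16 = 35.6899

35.6899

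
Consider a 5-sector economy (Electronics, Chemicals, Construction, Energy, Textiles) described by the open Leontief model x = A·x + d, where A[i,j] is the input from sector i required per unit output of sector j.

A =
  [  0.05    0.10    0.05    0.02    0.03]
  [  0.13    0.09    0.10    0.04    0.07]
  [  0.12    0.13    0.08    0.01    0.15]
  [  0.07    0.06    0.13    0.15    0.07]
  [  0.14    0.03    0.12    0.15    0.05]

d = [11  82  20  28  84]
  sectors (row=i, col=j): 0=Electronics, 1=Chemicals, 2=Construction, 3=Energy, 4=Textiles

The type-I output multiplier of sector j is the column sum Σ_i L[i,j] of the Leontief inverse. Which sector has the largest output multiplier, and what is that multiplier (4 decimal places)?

Form M = I − A:
  [  0.95   -0.10   -0.05   -0.02   -0.03]
  [ -0.13    0.91   -0.10   -0.04   -0.07]
  [ -0.12   -0.13    0.92   -0.01   -0.15]
  [ -0.07   -0.06   -0.13    0.85   -0.07]
  [ -0.14   -0.03   -0.12   -0.15    0.95]
Leontief inverse L = M⁻¹:
  [  1.0951    0.1380    0.0889    0.0443    0.0620]
  [  0.2030    1.1542    0.1643    0.0828    0.1235]
  [  0.2088    0.1993    1.1563    0.0647    0.2086]
  [  0.1545    0.1318    0.2121    1.2131    0.1375]
  [  0.2186    0.1028    0.1978    0.2088    1.1137]
Total output x = L · d:
  x_0 = 1.0951·11 + 0.1380·82 + 0.0889·20 + 0.0443·28 + 0.0620·84 = 31.5912
  x_1 = 0.2030·11 + 1.1542·82 + 0.1643·20 + 0.0828·28 + 0.1235·84 = 112.8577
  x_2 = 0.2088·11 + 0.1993·82 + 1.1563·20 + 0.0647·28 + 0.2086·84 = 61.1015
  x_3 = 0.1545·11 + 0.1318·82 + 0.2121·20 + 1.2131·28 + 0.1375·84 = 62.2580
  x_4 = 0.2186·11 + 0.1028·82 + 0.1978·20 + 0.2088·28 + 1.1137·84 = 114.1888
Output multipliers (column sums of L):
  Electronics: 1.8800
  Chemicals: 1.7260
  Construction: 1.8194
  Energy: 1.6137
  Textiles: 1.6454

Electronics (1.8800)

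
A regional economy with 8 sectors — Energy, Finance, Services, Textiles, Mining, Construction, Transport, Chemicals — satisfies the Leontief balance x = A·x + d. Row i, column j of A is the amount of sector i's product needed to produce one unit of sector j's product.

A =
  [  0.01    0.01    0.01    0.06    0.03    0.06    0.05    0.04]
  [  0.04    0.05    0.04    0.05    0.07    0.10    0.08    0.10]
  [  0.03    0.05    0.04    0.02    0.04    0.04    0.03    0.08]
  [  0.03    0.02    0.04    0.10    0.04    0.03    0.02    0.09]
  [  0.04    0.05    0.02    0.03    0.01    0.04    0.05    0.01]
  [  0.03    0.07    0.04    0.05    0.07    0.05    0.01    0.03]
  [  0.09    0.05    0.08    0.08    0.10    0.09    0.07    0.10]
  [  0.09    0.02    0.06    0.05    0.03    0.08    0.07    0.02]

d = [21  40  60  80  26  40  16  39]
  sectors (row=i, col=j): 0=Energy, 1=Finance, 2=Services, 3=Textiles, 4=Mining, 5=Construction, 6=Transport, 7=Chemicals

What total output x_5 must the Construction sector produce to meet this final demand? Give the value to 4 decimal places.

Form M = I − A:
  [  0.99   -0.01   -0.01   -0.06   -0.03   -0.06   -0.05   -0.04]
  [ -0.04    0.95   -0.04   -0.05   -0.07   -0.10   -0.08   -0.10]
  [ -0.03   -0.05    0.96   -0.02   -0.04   -0.04   -0.03   -0.08]
  [ -0.03   -0.02   -0.04    0.90   -0.04   -0.03   -0.02   -0.09]
  [ -0.04   -0.05   -0.02   -0.03    0.99   -0.04   -0.05   -0.01]
  [ -0.03   -0.07   -0.04   -0.05   -0.07    0.95   -0.01   -0.03]
  [ -0.09   -0.05   -0.08   -0.08   -0.10   -0.09    0.93   -0.10]
  [ -0.09   -0.02   -0.06   -0.05   -0.03   -0.08   -0.07    0.98]
Leontief inverse L = M⁻¹:
  [  1.0319    0.0285    0.0302    0.0875    0.0532    0.0866    0.0695    0.0658]
  [  0.0831    1.0867    0.0785    0.0991    0.1142    0.1549    0.1216    0.1481]
  [  0.0567    0.0719    1.0634    0.0490    0.0662    0.0749    0.0572    0.1098]
  [  0.0582    0.0412    0.0653    1.1355    0.0662    0.0643    0.0468    0.1236]
  [  0.0592    0.0677    0.0383    0.0551    1.0335    0.0676    0.0705    0.0373]
  [  0.0537    0.0936    0.0619    0.0802    0.0961    1.0837    0.0362    0.0620]
  [  0.1386    0.0924    0.1238    0.1390    0.1501    0.1538    1.1193    0.1584]
  [  0.1190    0.0476    0.0879    0.0891    0.0648    0.1205    0.0998    1.0600]
Total output x = L · d:
  x_0 = 1.0319·21 + 0.0285·40 + 0.0302·60 + 0.0875·80 + 0.0532·26 + 0.0866·40 + 0.0695·16 + 0.0658·39 = 40.1451
  x_1 = 0.0831·21 + 1.0867·40 + 0.0785·60 + 0.0991·80 + 0.1142·26 + 0.1549·40 + 0.1216·16 + 0.1481·39 = 74.7352
  x_2 = 0.0567·21 + 0.0719·40 + 1.0634·60 + 0.0490·80 + 0.0662·26 + 0.0749·40 + 0.0572·16 + 0.1098·39 = 81.7043
  x_3 = 0.0582·21 + 0.0412·40 + 0.0653·60 + 1.1355·80 + 0.0662·26 + 0.0643·40 + 0.0468·16 + 0.1236·39 = 107.4928
  x_4 = 0.0592·21 + 0.0677·40 + 0.0383·60 + 0.0551·80 + 1.0335·26 + 0.0676·40 + 0.0705·16 + 0.0373·39 = 42.8104
  x_5 = 0.0537·21 + 0.0936·40 + 0.0619·60 + 0.0802·80 + 0.0961·26 + 1.0837·40 + 0.0362·16 + 0.0620·39 = 63.8482
  x_6 = 0.1386·21 + 0.0924·40 + 0.1238·60 + 0.1390·80 + 0.1501·26 + 0.1538·40 + 1.1193·16 + 0.1584·39 = 59.2884
  x_7 = 0.1190·21 + 0.0476·40 + 0.0879·60 + 0.0891·80 + 0.0648·26 + 0.1205·40 + 0.0998·16 + 1.0600·39 = 66.2521

63.8482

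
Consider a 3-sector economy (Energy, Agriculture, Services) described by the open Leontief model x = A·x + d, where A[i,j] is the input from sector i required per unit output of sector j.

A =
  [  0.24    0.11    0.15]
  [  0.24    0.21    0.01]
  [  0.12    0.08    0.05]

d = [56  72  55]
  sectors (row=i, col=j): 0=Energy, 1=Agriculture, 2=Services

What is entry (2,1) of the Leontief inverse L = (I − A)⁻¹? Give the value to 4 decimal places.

Form M = I − A:
  [  0.76   -0.11   -0.15]
  [ -0.24    0.79   -0.01]
  [ -0.12   -0.08    0.95]
Leontief inverse L = M⁻¹:
  [  1.4213    0.2209    0.2267]
  [  0.4345    1.3347    0.0827]
  [  0.2161    0.1403    1.0882]
Total output x = L · d:
  x_0 = 1.4213·56 + 0.2209·72 + 0.2267·55 = 107.9688
  x_1 = 0.4345·56 + 1.3347·72 + 0.0827·55 = 124.9786
  x_2 = 0.2161·56 + 0.1403·72 + 1.0882·55 = 82.0574

L[2,1] = 0.1403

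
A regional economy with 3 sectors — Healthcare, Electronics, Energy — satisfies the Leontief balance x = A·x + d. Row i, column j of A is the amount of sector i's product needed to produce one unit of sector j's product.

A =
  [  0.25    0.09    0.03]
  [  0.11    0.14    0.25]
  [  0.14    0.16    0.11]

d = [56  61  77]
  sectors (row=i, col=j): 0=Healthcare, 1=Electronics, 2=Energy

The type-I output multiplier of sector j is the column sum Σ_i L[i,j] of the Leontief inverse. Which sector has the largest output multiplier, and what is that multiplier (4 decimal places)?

Healthcare (1.8871)

Form M = I − A:
  [  0.75   -0.09   -0.03]
  [ -0.11    0.86   -0.25]
  [ -0.14   -0.16    0.89]
Leontief inverse L = M⁻¹:
  [  1.3740    0.1608    0.0915]
  [  0.2517    1.2564    0.3614]
  [  0.2614    0.2512    1.2030]
Total output x = L · d:
  x_0 = 1.3740·56 + 0.1608·61 + 0.0915·77 = 93.7977
  x_1 = 0.2517·56 + 1.2564·61 + 0.3614·77 = 118.5632
  x_2 = 0.2614·56 + 0.2512·61 + 1.2030·77 = 122.5863
Output multipliers (column sums of L):
  Healthcare: 1.8871
  Electronics: 1.6683
  Energy: 1.6558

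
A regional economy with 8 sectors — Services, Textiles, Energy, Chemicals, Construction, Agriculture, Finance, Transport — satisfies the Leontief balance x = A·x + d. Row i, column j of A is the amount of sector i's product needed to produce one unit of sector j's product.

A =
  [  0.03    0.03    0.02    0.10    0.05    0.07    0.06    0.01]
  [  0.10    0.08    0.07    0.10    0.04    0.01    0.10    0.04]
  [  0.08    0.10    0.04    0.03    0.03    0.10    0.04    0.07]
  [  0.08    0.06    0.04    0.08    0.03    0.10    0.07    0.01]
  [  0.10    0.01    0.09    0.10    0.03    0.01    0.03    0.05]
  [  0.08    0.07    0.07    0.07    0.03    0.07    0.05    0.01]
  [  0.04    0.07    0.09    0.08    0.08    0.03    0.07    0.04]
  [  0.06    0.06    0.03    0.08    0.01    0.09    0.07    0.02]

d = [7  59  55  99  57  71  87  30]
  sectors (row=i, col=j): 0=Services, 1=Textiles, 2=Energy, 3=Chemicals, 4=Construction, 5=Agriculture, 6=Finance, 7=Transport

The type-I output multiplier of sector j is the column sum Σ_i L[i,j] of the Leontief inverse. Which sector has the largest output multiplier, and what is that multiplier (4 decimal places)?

Form M = I − A:
  [  0.97   -0.03   -0.02   -0.10   -0.05   -0.07   -0.06   -0.01]
  [ -0.10    0.92   -0.07   -0.10   -0.04   -0.01   -0.10   -0.04]
  [ -0.08   -0.10    0.96   -0.03   -0.03   -0.10   -0.04   -0.07]
  [ -0.08   -0.06   -0.04    0.92   -0.03   -0.10   -0.07   -0.01]
  [ -0.10   -0.01   -0.09   -0.10    0.97   -0.01   -0.03   -0.05]
  [ -0.08   -0.07   -0.07   -0.07   -0.03    0.93   -0.05   -0.01]
  [ -0.04   -0.07   -0.09   -0.08   -0.08   -0.03    0.93   -0.04]
  [ -0.06   -0.06   -0.03   -0.08   -0.01   -0.09   -0.07    0.98]
Leontief inverse L = M⁻¹:
  [  1.0792    0.0709    0.0600    0.1553    0.0774    0.1121    0.1022    0.0290]
  [  0.1683    1.1412    0.1247    0.1811    0.0817    0.0708    0.1643    0.0706]
  [  0.1439    0.1561    1.0899    0.1037    0.0646    0.1540    0.0983    0.0956]
  [  0.1405    0.1133    0.0892    1.1500    0.0656    0.1531    0.1246    0.0342]
  [  0.1515    0.0561    0.1272    0.1596    1.0589    0.0637    0.0763    0.0723]
  [  0.1388    0.1221    0.1159    0.1363    0.0635    1.1215    0.1023    0.0349]
  [  0.1075    0.1273    0.1430    0.1535    0.1163    0.0858    1.1273    0.0709]
  [  0.1142    0.1091    0.0741    0.1428    0.0420    0.1382    0.1202    1.0412]
Total output x = L · d:
  x_0 = 1.0792·7 + 0.0709·59 + 0.0600·55 + 0.1553·99 + 0.0774·57 + 0.1121·71 + 0.1022·87 + 0.0290·30 = 52.5553
  x_1 = 0.1683·7 + 1.1412·59 + 0.1247·55 + 0.1811·99 + 0.0817·57 + 0.0708·71 + 0.1643·87 + 0.0706·30 = 119.3948
  x_2 = 0.1439·7 + 0.1561·59 + 1.0899·55 + 0.1037·99 + 0.0646·57 + 0.1540·71 + 0.0983·87 + 0.0956·30 = 106.4628
  x_3 = 0.1405·7 + 0.1133·59 + 0.0892·55 + 1.1500·99 + 0.0656·57 + 0.1531·71 + 0.1246·87 + 0.0342·30 = 152.8987
  x_4 = 0.1515·7 + 0.0561·59 + 0.1272·55 + 0.1596·99 + 1.0589·57 + 0.0637·71 + 0.0763·87 + 0.0723·30 = 100.8538
  x_5 = 0.1388·7 + 0.1221·59 + 0.1159·55 + 0.1363·99 + 0.0635·57 + 1.1215·71 + 0.1023·87 + 0.0349·30 = 121.2354
  x_6 = 0.1075·7 + 0.1273·59 + 0.1430·55 + 0.1535·99 + 0.1163·57 + 0.0858·71 + 1.1273·87 + 0.0709·30 = 144.2501
  x_7 = 0.1142·7 + 0.1091·59 + 0.0741·55 + 0.1428·99 + 0.0420·57 + 0.1382·71 + 0.1202·87 + 1.0412·30 = 79.3470
Output multipliers (column sums of L):
  Services: 2.0439
  Textiles: 1.8960
  Energy: 1.8240
  Chemicals: 2.1824
  Construction: 1.5700
  Agriculture: 1.8992
  Finance: 1.9155
  Transport: 1.4489

Chemicals (2.1824)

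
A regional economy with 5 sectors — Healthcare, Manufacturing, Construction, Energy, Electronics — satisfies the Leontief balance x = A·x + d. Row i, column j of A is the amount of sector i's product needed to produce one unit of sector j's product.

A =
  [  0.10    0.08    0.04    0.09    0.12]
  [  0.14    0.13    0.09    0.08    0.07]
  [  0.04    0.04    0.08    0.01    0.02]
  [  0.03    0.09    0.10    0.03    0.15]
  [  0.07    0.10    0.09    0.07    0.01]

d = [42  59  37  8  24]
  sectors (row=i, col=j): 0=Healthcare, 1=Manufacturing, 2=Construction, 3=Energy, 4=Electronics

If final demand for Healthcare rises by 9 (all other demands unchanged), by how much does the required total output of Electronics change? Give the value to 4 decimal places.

Form M = I − A:
  [  0.90   -0.08   -0.04   -0.09   -0.12]
  [ -0.14    0.87   -0.09   -0.08   -0.07]
  [ -0.04   -0.04    0.92   -0.01   -0.02]
  [ -0.03   -0.09   -0.10    0.97   -0.15]
  [ -0.07   -0.10   -0.09   -0.07    0.99]
Leontief inverse L = M⁻¹:
  [  1.1556    0.1442    0.0956    0.1325    0.1723]
  [  0.2089    1.2045    0.1541    0.1299    0.1333]
  [  0.0627    0.0634    1.1024    0.0252    0.0382]
  [  0.0792    0.1456    0.1515    1.0652    0.1843]
  [  0.1141    0.1479    0.1332    0.1001    1.0522]
Total output x = L · d:
  x_0 = 1.1556·42 + 0.1442·59 + 0.0956·37 + 0.1325·8 + 0.1723·24 = 65.7737
  x_1 = 0.2089·42 + 1.2045·59 + 0.1541·37 + 0.1299·8 + 0.1333·24 = 89.7776
  x_2 = 0.0627·42 + 0.0634·59 + 1.1024·37 + 0.0252·8 + 0.0382·24 = 48.2792
  x_3 = 0.0792·42 + 0.1456·59 + 0.1515·37 + 1.0652·8 + 0.1843·24 = 30.4710
  x_4 = 0.1141·42 + 0.1479·59 + 0.1332·37 + 0.1001·8 + 1.0522·24 = 44.5051
Δx_4 = L[4,0] · Δd_0 = 0.1141 · 9 = 1.0270

1.0270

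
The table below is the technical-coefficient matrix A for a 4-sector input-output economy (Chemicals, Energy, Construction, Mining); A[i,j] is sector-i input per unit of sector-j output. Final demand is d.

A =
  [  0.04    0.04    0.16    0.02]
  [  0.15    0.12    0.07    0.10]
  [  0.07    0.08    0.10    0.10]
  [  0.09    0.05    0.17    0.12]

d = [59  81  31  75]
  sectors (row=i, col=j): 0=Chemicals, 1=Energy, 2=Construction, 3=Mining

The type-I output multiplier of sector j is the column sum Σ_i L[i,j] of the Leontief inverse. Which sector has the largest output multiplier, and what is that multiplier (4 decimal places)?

Construction (1.7899)

Form M = I − A:
  [  0.96   -0.04   -0.16   -0.02]
  [ -0.15    0.88   -0.07   -0.10]
  [ -0.07   -0.08    0.90   -0.10]
  [ -0.09   -0.05   -0.17    0.88]
Leontief inverse L = M⁻¹:
  [  1.0730    0.0708    0.2068    0.0559]
  [  0.2087    1.1690    0.1574    0.1555]
  [  0.1181    0.1202    1.1696    0.1493]
  [  0.1444    0.0969    0.2560    1.1798]
Total output x = L · d:
  x_0 = 1.0730·59 + 0.0708·81 + 0.2068·31 + 0.0559·75 = 79.6477
  x_1 = 0.2087·59 + 1.1690·81 + 0.1574·31 + 0.1555·75 = 123.5413
  x_2 = 0.1181·59 + 0.1202·81 + 1.1696·31 + 0.1493·75 = 64.1524
  x_3 = 0.1444·59 + 0.0969·81 + 0.2560·31 + 1.1798·75 = 112.7855
Output multipliers (column sums of L):
  Chemicals: 1.5442
  Energy: 1.4568
  Construction: 1.7899
  Mining: 1.5404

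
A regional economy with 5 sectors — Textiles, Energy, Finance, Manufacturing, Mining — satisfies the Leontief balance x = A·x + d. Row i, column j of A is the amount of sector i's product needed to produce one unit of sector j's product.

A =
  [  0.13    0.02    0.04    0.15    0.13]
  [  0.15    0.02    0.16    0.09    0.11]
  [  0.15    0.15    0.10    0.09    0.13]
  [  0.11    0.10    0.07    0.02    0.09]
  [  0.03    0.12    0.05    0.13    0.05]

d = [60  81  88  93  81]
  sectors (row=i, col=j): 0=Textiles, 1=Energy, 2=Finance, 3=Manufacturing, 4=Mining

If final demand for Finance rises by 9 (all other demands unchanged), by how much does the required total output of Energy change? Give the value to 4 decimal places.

Form M = I − A:
  [  0.87   -0.02   -0.04   -0.15   -0.13]
  [ -0.15    0.98   -0.16   -0.09   -0.11]
  [ -0.15   -0.15    0.90   -0.09   -0.13]
  [ -0.11   -0.10   -0.07    0.98   -0.09]
  [ -0.03   -0.12   -0.05   -0.13    0.95]
Leontief inverse L = M⁻¹:
  [  1.2189    0.0900    0.1001    0.2323    0.2129]
  [  0.2633    1.1077    0.2355    0.1921    0.2147]
  [  0.2828    0.2408    1.1966    0.2085    0.2501]
  [  0.1943    0.1566    0.1312    1.0987    0.1668]
  [  0.1132    0.1769    0.1138    0.1929    1.1225]
Total output x = L · d:
  x_0 = 1.2189·60 + 0.0900·81 + 0.1001·88 + 0.2323·93 + 0.2129·81 = 128.0715
  x_1 = 0.2633·60 + 1.1077·81 + 0.2355·88 + 0.1921·93 + 0.2147·81 = 161.5092
  x_2 = 0.2828·60 + 0.2408·81 + 1.1966·88 + 0.2085·93 + 0.2501·81 = 181.4201
  x_3 = 0.1943·60 + 0.1566·81 + 0.1312·88 + 1.0987·93 + 0.1668·81 = 151.5694
  x_4 = 0.1132·60 + 0.1769·81 + 0.1138·88 + 0.1929·93 + 1.1225·81 = 139.9982
Δx_1 = L[1,2] · Δd_2 = 0.2355 · 9 = 2.1195

2.1195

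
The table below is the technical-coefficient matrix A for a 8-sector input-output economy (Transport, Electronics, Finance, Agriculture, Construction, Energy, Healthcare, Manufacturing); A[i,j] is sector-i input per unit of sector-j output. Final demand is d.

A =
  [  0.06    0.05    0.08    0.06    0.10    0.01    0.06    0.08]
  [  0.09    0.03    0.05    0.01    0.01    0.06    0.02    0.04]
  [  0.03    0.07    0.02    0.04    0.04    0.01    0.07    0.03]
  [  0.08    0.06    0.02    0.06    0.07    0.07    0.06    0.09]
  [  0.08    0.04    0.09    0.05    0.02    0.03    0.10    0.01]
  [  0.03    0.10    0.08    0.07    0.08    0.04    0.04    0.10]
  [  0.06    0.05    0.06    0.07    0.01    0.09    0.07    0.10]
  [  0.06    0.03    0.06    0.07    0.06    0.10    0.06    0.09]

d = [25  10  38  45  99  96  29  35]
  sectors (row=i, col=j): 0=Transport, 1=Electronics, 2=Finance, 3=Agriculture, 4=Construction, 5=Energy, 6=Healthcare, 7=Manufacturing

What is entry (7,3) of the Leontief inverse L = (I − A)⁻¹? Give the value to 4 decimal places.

Form M = I − A:
  [  0.94   -0.05   -0.08   -0.06   -0.10   -0.01   -0.06   -0.08]
  [ -0.09    0.97   -0.05   -0.01   -0.01   -0.06   -0.02   -0.04]
  [ -0.03   -0.07    0.98   -0.04   -0.04   -0.01   -0.07   -0.03]
  [ -0.08   -0.06   -0.02    0.94   -0.07   -0.07   -0.06   -0.09]
  [ -0.08   -0.04   -0.09   -0.05    0.98   -0.03   -0.10   -0.01]
  [ -0.03   -0.10   -0.08   -0.07   -0.08    0.96   -0.04   -0.10]
  [ -0.06   -0.05   -0.06   -0.07   -0.01   -0.09    0.93   -0.10]
  [ -0.06   -0.03   -0.06   -0.07   -0.06   -0.10   -0.06    0.91]
Leontief inverse L = M⁻¹:
  [  1.1167    0.0959    0.1317    0.1088    0.1424    0.0568    0.1177    0.1382]
  [  0.1227    1.0617    0.0841    0.0413    0.0422    0.0862    0.0532    0.0801]
  [  0.0666    0.0980    1.0521    0.0694    0.0643    0.0416    0.1032    0.0683]
  [  0.1392    0.1099    0.0773    1.1129    0.1187    0.1213    0.1171    0.1572]
  [  0.1253    0.0817    0.1317    0.0913    1.0568    0.0677    0.1463    0.0631]
  [  0.0910    0.1497    0.1342    0.1205    0.1250    1.0922    0.0979    0.1631]
  [  0.1163    0.1023    0.1138    0.1237    0.0600    0.1430    1.1251    0.1707]
  [  0.1187    0.0848    0.1177    0.1261    0.1115    0.1526    0.1199    1.1606]
Total output x = L · d:
  x_0 = 1.1167·25 + 0.0959·10 + 0.1317·38 + 0.1088·45 + 0.1424·99 + 0.0568·96 + 0.1177·29 + 0.1382·35 = 66.5744
  x_1 = 0.1227·25 + 1.0617·10 + 0.0841·38 + 0.0413·45 + 0.0422·99 + 0.0862·96 + 0.0532·29 + 0.0801·35 = 35.5342
  x_2 = 0.0666·25 + 0.0980·10 + 1.0521·38 + 0.0694·45 + 0.0643·99 + 0.0416·96 + 0.1032·29 + 0.0683·35 = 61.4953
  x_3 = 0.1392·25 + 0.1099·10 + 0.0773·38 + 1.1129·45 + 0.1187·99 + 0.1213·96 + 0.1171·29 + 0.1572·35 = 89.8945
  x_4 = 0.1253·25 + 0.0817·10 + 0.1317·38 + 0.0913·45 + 1.0568·99 + 0.0677·96 + 0.1463·29 + 0.0631·35 = 130.6380
  x_5 = 0.0910·25 + 0.1497·10 + 0.1342·38 + 0.1205·45 + 0.1250·99 + 1.0922·96 + 0.0979·29 + 0.1631·35 = 140.0756
  x_6 = 0.1163·25 + 0.1023·10 + 0.1138·38 + 0.1237·45 + 0.0600·99 + 0.1430·96 + 1.1251·29 + 0.1707·35 = 72.0880
  x_7 = 0.1187·25 + 0.0848·10 + 0.1177·38 + 0.1261·45 + 0.1115·99 + 0.1526·96 + 0.1199·29 + 1.1606·35 = 83.7516

L[7,3] = 0.1261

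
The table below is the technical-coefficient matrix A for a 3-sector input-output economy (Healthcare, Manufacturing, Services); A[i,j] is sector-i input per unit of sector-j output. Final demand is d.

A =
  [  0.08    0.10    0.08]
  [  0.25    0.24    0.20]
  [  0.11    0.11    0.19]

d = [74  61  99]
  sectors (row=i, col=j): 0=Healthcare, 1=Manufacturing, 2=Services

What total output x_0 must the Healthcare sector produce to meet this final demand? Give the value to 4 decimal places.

Form M = I − A:
  [  0.92   -0.10   -0.08]
  [ -0.25    0.76   -0.20]
  [ -0.11   -0.11    0.81]
Leontief inverse L = M⁻¹:
  [  1.1531    0.1744    0.1570]
  [  0.4361    1.4305    0.3963]
  [  0.2158    0.2180    1.3097]
Total output x = L · d:
  x_0 = 1.1531·74 + 0.1744·61 + 0.1570·99 = 111.5118
  x_1 = 0.4361·74 + 1.4305·61 + 0.3963·99 = 158.7675
  x_2 = 0.2158·74 + 0.2180·61 + 1.3097·99 = 158.9268

111.5118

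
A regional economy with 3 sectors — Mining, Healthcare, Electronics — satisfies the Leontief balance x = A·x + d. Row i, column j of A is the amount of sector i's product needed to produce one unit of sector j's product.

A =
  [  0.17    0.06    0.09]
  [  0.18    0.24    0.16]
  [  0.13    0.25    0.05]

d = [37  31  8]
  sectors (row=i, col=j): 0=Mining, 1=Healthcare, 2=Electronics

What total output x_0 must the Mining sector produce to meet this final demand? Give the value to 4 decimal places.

52.2932

Form M = I − A:
  [  0.83   -0.06   -0.09]
  [ -0.18    0.76   -0.16]
  [ -0.13   -0.25    0.95]
Leontief inverse L = M⁻¹:
  [  1.2592    0.1468    0.1440]
  [  0.3541    1.4342    0.2751]
  [  0.2655    0.3975    1.1447]
Total output x = L · d:
  x_0 = 1.2592·37 + 0.1468·31 + 0.1440·8 = 52.2932
  x_1 = 0.3541·37 + 1.4342·31 + 0.2751·8 = 59.7651
  x_2 = 0.2655·37 + 0.3975·31 + 1.1447·8 = 31.3046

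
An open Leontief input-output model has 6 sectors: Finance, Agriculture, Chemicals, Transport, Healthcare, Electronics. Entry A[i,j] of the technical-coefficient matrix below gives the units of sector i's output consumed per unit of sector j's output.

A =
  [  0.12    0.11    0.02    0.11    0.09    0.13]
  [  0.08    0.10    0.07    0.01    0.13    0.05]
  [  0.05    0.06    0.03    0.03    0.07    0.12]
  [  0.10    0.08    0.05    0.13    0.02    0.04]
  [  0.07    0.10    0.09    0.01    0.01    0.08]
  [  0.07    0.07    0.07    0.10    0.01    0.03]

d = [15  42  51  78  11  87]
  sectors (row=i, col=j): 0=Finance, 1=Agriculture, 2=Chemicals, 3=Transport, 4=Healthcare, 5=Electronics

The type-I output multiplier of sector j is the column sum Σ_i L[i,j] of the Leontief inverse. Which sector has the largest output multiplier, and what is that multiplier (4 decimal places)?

Agriculture (1.9072)

Form M = I − A:
  [  0.88   -0.11   -0.02   -0.11   -0.09   -0.13]
  [ -0.08    0.90   -0.07   -0.01   -0.13   -0.05]
  [ -0.05   -0.06    0.97   -0.03   -0.07   -0.12]
  [ -0.10   -0.08   -0.05    0.87   -0.02   -0.04]
  [ -0.07   -0.10   -0.09   -0.01    0.99   -0.08]
  [ -0.07   -0.07   -0.07   -0.10   -0.01    0.97]
Leontief inverse L = M⁻¹:
  [  1.2075    0.2010    0.0770    0.1825    0.1473    0.2014]
  [  0.1412    1.1686    0.1141    0.0499    0.1765    0.1099]
  [  0.1000    0.1136    1.0661    0.0706    0.1025    0.1625]
  [  0.1659    0.1463    0.0881    1.1868    0.0655    0.0950]
  [  0.1203    0.1540    0.1229    0.0480    1.0522    0.1280]
  [  0.1229    0.1237    0.1011    0.1447    0.0484    1.0762]
Total output x = L · d:
  x_0 = 1.2075·15 + 0.2010·42 + 0.0770·51 + 0.1825·78 + 0.1473·11 + 0.2014·87 = 63.8551
  x_1 = 0.1412·15 + 1.1686·42 + 0.1141·51 + 0.0499·78 + 0.1765·11 + 0.1099·87 = 72.4075
  x_2 = 0.1000·15 + 0.1136·42 + 1.0661·51 + 0.0706·78 + 0.1025·11 + 0.1625·87 = 81.4077
  x_3 = 0.1659·15 + 0.1463·42 + 0.0881·51 + 1.1868·78 + 0.0655·11 + 0.0950·87 = 114.6832
  x_4 = 0.1203·15 + 0.1540·42 + 0.1229·51 + 0.0480·78 + 1.0522·11 + 0.1280·87 = 41.0058
  x_5 = 0.1229·15 + 0.1237·42 + 0.1011·51 + 0.1447·78 + 0.0484·11 + 1.0762·87 = 117.6446
Output multipliers (column sums of L):
  Finance: 1.8578
  Agriculture: 1.9072
  Chemicals: 1.5693
  Transport: 1.6825
  Healthcare: 1.5923
  Electronics: 1.7731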